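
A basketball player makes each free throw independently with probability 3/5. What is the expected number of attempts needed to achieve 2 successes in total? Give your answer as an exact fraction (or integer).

By linearity (sum of 2 independent geometric waits), E[trials] = 2/p = 2/(3/5) = 10/3.

10/3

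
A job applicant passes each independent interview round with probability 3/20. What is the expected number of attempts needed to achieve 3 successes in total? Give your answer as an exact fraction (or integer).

20

By linearity (sum of 3 independent geometric waits), E[trials] = 3/p = 3/(3/20) = 20.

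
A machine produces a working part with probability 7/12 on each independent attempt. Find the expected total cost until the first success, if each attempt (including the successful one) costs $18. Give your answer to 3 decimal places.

E[#attempts] = 1/p = 12/7; E[cost] = 18·12/7 = 216/7.
≈ 30.857

$30.857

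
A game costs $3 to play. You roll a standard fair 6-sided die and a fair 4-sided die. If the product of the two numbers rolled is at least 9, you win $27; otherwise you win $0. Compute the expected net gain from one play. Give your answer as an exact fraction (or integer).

33/4 dollars

E[payout] = (7/12)·0 + (5/12)·27 = 45/4
Expected profit = 45/4 − 3 = 33/4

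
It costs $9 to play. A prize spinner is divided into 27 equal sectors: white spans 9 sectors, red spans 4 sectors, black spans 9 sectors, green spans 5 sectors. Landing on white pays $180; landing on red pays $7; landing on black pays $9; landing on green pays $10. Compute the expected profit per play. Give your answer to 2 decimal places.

E[payout] = (9/27)·180 + (4/27)·7 + (9/27)·9 + (5/27)·10 = 593/9
Expected profit = 593/9 − 9 = 512/9 ≈ $56.89

$56.89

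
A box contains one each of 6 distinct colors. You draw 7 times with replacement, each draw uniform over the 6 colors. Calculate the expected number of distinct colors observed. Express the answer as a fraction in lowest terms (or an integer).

Let Xⱼ=1 if type j appears at least once. P(Xⱼ=1) = 1 − ((6−1)/6)^7 = 201811/279936.
E[#distinct] = 6·201811/279936 = 201811/46656.

201811/46656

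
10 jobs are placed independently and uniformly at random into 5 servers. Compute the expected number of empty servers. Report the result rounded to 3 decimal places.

Let Xⱼ=1 if server j is empty. P(Xⱼ=1) = ((5-1)/5)^10 = 1048576/9765625.
By linearity, E[#empty] = 5·1048576/9765625 = 1048576/1953125.
≈ 0.537

0.537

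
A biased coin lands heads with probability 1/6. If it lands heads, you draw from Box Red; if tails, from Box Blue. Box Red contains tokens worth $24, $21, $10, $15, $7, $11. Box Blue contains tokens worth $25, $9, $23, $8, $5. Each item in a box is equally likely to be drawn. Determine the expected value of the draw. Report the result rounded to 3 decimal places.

E[X | Box Red] = (24 + 21 + 10 + 15 + 7 + 11)/6 = 44/3
E[X | Box Blue] = (25 + 9 + 23 + 8 + 5)/5 = 14
E[X] = (1/6)·44/3 + (5/6)·14 = 127/9 ≈ 14.111

$14.111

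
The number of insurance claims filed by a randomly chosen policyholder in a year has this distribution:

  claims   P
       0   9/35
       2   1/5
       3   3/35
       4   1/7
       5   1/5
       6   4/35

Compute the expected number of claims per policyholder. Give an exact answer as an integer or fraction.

E[X] = (9/35)·0 + (1/5)·2 + (3/35)·3 + (1/7)·4 + (1/5)·5 + (4/35)·6
     = 102/35

102/35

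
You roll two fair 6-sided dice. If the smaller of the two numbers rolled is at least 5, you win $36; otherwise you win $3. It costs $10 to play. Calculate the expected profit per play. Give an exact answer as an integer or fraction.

-10/3 dollars

E[payout] = (8/9)·3 + (1/9)·36 = 20/3
Expected profit = 20/3 − 10 = -10/3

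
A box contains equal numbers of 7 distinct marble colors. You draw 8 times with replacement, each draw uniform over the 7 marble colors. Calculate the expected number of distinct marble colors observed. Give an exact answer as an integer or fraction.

Let Xⱼ=1 if type j appears at least once. P(Xⱼ=1) = 1 − ((7−1)/7)^8 = 4085185/5764801.
E[#distinct] = 7·4085185/5764801 = 4085185/823543.

4085185/823543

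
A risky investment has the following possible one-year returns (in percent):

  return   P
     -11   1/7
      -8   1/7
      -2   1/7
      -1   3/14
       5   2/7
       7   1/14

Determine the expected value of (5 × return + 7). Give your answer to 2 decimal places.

E[5x+7] = (1/7)·(-48) + (1/7)·(-33) + (1/7)·(-3) + (3/14)·2 + (2/7)·32 + (1/14)·42
     = 4/7 ≈ 0.57

0.57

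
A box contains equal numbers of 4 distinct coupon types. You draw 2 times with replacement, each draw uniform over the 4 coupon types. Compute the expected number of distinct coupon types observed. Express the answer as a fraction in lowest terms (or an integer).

Let Xⱼ=1 if type j appears at least once. P(Xⱼ=1) = 1 − ((4−1)/4)^2 = 7/16.
E[#distinct] = 4·7/16 = 7/4.

7/4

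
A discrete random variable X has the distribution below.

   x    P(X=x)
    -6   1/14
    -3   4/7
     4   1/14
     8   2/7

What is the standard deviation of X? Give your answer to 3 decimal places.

5.192

E[X] = 3/7, E[X²] = 190/7
Var(X) = E[X²] − (E[X])² = 190/7 − 9/49 = 1321/49
SD(X) = √(1321/49) ≈ 5.192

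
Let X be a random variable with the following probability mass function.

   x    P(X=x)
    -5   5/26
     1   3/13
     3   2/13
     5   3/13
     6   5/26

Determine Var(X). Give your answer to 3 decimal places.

E[X] = (5/26)·(-5) + (3/13)·1 + (2/13)·3 + (3/13)·5 + (5/26)·6 = 53/26
E[X²] = (5/26)·25 + (3/13)·1 + (2/13)·9 + (3/13)·25 + (5/26)·36 = 497/26
Var(X) = 497/26 − (53/26)² = 10113/676 ≈ 14.960

14.960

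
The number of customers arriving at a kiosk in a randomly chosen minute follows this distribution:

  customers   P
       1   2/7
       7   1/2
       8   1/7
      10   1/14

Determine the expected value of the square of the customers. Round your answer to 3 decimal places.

41.071

E[X²] = (2/7)·1 + (1/2)·49 + (1/7)·64 + (1/14)·100
     = 575/14 ≈ 41.071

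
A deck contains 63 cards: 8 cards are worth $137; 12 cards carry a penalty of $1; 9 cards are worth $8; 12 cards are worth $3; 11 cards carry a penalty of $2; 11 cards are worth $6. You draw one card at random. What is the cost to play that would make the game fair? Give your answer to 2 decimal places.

E[payout] = (8/63)·137 + (12/63)·(-1) + (9/63)·8 + (12/63)·3 + (11/63)·(-2) + (11/63)·6 = 412/21
Fair fee = E[payout] = 412/21 ≈ $19.62

$19.62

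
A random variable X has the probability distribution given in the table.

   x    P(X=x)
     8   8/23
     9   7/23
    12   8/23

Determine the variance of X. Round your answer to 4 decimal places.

2.9943

E[X] = (8/23)·8 + (7/23)·9 + (8/23)·12 = 223/23
E[X²] = (8/23)·64 + (7/23)·81 + (8/23)·144 = 97
Var(X) = 97 − (223/23)² = 1584/529 ≈ 2.9943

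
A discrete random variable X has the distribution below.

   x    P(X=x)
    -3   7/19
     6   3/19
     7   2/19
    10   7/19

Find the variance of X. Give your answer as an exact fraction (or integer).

E[X] = (7/19)·(-3) + (3/19)·6 + (2/19)·7 + (7/19)·10 = 81/19
E[X²] = (7/19)·9 + (3/19)·36 + (2/19)·49 + (7/19)·100 = 51
Var(X) = 51 − (81/19)² = 11850/361

11850/361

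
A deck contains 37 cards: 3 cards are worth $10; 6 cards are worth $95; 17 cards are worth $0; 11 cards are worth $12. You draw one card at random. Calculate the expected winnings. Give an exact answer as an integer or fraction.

732/37 dollars

E[payout] = (3/37)·10 + (6/37)·95 + (17/37)·0 + (11/37)·12 = 732/37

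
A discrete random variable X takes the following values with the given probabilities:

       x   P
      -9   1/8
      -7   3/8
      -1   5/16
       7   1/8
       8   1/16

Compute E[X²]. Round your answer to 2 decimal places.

38.94

E[X²] = (1/8)·81 + (3/8)·49 + (5/16)·1 + (1/8)·49 + (1/16)·64
     = 623/16 ≈ 38.94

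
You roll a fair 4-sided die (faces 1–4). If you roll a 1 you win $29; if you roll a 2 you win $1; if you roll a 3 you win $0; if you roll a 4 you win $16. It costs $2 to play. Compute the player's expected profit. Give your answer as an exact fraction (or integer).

E[payout] = (1/4)·0 + (1/4)·1 + (1/4)·16 + (1/4)·29 = 23/2
Expected profit = 23/2 − 2 = 19/2

19/2 dollars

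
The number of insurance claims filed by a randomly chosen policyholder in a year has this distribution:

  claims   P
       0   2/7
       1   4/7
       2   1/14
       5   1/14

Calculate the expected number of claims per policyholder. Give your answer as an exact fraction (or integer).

E[X] = (2/7)·0 + (4/7)·1 + (1/14)·2 + (1/14)·5
     = 15/14

15/14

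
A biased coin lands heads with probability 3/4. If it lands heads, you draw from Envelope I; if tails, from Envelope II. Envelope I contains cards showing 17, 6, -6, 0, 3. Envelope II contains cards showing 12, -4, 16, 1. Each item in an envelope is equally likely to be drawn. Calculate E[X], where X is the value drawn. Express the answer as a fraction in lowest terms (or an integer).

73/16

E[X | Envelope I] = (17 + 6 − 6 + 0 + 3)/5 = 4
E[X | Envelope II] = (12 − 4 + 16 + 1)/4 = 25/4
E[X] = (3/4)·4 + (1/4)·25/4 = 73/16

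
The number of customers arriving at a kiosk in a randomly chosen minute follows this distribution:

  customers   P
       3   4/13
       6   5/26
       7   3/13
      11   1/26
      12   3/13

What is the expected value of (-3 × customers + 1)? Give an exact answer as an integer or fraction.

E[-3x+1] = (4/13)·(-8) + (5/26)·(-17) + (3/13)·(-20) + (1/26)·(-32) + (3/13)·(-35)
     = -511/26

-511/26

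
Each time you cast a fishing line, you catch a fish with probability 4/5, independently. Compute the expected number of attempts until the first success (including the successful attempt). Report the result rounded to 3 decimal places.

For a geometric distribution, E[trials] = 1/p = 1/(4/5) = 5/4.
≈ 1.250

1.250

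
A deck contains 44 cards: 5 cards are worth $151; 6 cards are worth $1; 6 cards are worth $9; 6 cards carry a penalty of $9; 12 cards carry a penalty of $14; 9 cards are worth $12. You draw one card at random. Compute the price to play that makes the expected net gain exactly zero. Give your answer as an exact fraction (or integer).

E[payout] = (5/44)·151 + (6/44)·1 + (6/44)·9 + (6/44)·(-9) + (12/44)·(-14) + (9/44)·12 = 701/44
Fair fee = E[payout] = 701/44

701/44 dollars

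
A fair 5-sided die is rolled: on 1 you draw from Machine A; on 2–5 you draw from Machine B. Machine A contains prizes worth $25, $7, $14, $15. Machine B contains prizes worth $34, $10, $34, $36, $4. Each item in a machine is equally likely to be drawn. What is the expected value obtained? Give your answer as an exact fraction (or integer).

2193/100 dollars

E[X | Machine A] = (25 + 7 + 14 + 15)/4 = 61/4
E[X | Machine B] = (34 + 10 + 34 + 36 + 4)/5 = 118/5
E[X] = (1/5)·61/4 + (4/5)·118/5 = 2193/100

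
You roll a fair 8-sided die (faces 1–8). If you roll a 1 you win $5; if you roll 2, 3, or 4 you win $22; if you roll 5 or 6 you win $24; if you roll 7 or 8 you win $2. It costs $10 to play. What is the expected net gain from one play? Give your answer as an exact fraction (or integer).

43/8 dollars

E[payout] = (1/4)·2 + (1/8)·5 + (3/8)·22 + (1/4)·24 = 123/8
Expected profit = 123/8 − 10 = 43/8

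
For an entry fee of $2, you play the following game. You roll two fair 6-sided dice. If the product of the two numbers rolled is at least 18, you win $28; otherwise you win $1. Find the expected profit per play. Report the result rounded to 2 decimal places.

E[payout] = (13/18)·1 + (5/18)·28 = 17/2
Expected profit = 17/2 − 2 = 13/2 ≈ $6.50

$6.50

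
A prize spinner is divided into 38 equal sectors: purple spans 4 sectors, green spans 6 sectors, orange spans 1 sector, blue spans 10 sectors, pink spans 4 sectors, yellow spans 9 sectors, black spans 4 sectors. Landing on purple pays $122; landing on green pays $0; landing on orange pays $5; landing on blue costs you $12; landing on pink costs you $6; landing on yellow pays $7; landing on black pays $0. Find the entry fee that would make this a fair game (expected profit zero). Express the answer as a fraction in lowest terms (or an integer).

206/19 dollars

E[payout] = (4/38)·122 + (6/38)·0 + (1/38)·5 + (10/38)·(-12) + (4/38)·(-6) + (9/38)·7 + (4/38)·0 = 206/19
Fair fee = E[payout] = 206/19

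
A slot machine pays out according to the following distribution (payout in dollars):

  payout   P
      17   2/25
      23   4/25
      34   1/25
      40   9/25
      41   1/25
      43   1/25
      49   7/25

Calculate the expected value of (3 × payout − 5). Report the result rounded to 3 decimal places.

E[3x-5] = (2/25)·46 + (4/25)·64 + (1/25)·97 + (9/25)·115 + (1/25)·118 + (1/25)·124 + (7/25)·142
     = 2716/25 ≈ 108.640

108.640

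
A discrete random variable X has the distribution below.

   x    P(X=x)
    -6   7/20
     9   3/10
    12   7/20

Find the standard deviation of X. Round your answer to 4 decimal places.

E[X] = 24/5, E[X²] = 873/10
Var(X) = E[X²] − (E[X])² = 873/10 − 576/25 = 3213/50
SD(X) = √(3213/50) ≈ 8.0162

8.0162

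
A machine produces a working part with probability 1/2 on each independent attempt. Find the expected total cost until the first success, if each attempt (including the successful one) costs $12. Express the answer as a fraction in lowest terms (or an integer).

$24

E[#attempts] = 1/p = 2; E[cost] = 12·2 = 24.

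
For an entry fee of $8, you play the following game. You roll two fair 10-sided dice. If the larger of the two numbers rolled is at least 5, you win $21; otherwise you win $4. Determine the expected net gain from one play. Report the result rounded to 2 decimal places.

E[payout] = (4/25)·4 + (21/25)·21 = 457/25
Expected profit = 457/25 − 8 = 257/25 ≈ $10.28

$10.28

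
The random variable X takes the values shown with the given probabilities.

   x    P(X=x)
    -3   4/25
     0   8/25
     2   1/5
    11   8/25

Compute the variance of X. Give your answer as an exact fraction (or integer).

18204/625

E[X] = (4/25)·(-3) + (8/25)·0 + (1/5)·2 + (8/25)·11 = 86/25
E[X²] = (4/25)·9 + (8/25)·0 + (1/5)·4 + (8/25)·121 = 1024/25
Var(X) = 1024/25 − (86/25)² = 18204/625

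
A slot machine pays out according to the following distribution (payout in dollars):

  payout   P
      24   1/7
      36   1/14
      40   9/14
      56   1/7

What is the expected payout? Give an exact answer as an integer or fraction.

E[X] = (1/7)·24 + (1/14)·36 + (9/14)·40 + (1/7)·56
     = 278/7

278/7 dollars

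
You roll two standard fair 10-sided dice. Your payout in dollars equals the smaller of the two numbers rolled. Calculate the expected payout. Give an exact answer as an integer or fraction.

Distribution of the smaller of the two numbers rolled: 1 w.p. 19/100, 2 w.p. 17/100, 3 w.p. 3/20, 4 w.p. 13/100, 5 w.p. 11/100, 6 w.p. 9/100, …
E[payout] = (19/100)·1 + (17/100)·2 + (3/20)·3 + (13/100)·4 + (11/100)·5 + (9/100)·6 + (7/100)·7 + (1/20)·8 + (3/100)·9 + (1/100)·10 = 77/20

77/20 dollars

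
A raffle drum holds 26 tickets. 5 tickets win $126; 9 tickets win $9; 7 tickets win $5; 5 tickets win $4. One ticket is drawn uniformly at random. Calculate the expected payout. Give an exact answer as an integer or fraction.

E[payout] = (5/26)·126 + (9/26)·9 + (7/26)·5 + (5/26)·4 = 383/13

383/13 dollars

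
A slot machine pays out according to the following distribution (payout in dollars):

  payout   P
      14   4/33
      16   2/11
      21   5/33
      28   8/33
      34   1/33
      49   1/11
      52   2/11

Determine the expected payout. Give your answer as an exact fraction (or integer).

974/33 dollars

E[X] = (4/33)·14 + (2/11)·16 + (5/33)·21 + (8/33)·28 + (1/33)·34 + (1/11)·49 + (2/11)·52
     = 974/33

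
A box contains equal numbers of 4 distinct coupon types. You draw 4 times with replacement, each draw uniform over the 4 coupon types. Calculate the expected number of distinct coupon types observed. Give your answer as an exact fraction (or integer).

Let Xⱼ=1 if type j appears at least once. P(Xⱼ=1) = 1 − ((4−1)/4)^4 = 175/256.
E[#distinct] = 4·175/256 = 175/64.

175/64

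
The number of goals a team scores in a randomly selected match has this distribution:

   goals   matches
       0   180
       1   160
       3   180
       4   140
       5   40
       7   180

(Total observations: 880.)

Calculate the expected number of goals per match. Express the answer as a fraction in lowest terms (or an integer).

34/11

Total = 880, so P(goals=0) = 180/880, etc.
E[X] = (9/44)·0 + (2/11)·1 + (9/44)·3 + (7/44)·4 + (1/22)·5 + (9/44)·7
     = 34/11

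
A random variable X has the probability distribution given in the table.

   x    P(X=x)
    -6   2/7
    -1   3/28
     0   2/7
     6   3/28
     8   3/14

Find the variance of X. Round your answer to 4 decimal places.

E[X] = (2/7)·(-6) + (3/28)·(-1) + (2/7)·0 + (3/28)·6 + (3/14)·8 = 15/28
E[X²] = (2/7)·36 + (3/28)·1 + (2/7)·0 + (3/28)·36 + (3/14)·64 = 783/28
Var(X) = 783/28 − (15/28)² = 21699/784 ≈ 27.6773

27.6773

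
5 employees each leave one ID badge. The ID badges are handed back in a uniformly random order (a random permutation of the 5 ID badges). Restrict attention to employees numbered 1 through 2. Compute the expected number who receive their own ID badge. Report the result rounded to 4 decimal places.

0.4000

Let Xᵢ = 1 if person i gets their own ID badge. For each i, P(Xᵢ=1) = 1/5.
By linearity of expectation, E[X₁+…+X_2] = 2·(1/5) = 2/5.
≈ 0.4000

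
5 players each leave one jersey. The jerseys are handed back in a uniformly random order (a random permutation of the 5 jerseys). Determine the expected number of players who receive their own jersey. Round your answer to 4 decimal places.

Let Xᵢ = 1 if person i gets their own jersey. For each i, P(Xᵢ=1) = 1/5.
By linearity of expectation, E[X₁+…+X_5] = 5·(1/5) = 1.
≈ 1.0000

1.0000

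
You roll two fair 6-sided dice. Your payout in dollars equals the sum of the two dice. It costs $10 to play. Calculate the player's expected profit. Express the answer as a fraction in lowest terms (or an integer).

-$3

Distribution of the sum of the two dice: 2 w.p. 1/36, 3 w.p. 1/18, 4 w.p. 1/12, 5 w.p. 1/9, 6 w.p. 5/36, 7 w.p. 1/6, …
E[payout] = (1/36)·2 + (1/18)·3 + (1/12)·4 + (1/9)·5 + (5/36)·6 + (1/6)·7 + (5/36)·8 + (1/9)·9 + (1/12)·10 + (1/18)·11 + (1/36)·12 = 7
Expected profit = 7 − 10 = -3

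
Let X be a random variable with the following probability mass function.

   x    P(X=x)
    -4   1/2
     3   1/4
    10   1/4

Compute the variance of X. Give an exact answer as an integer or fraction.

539/16

E[X] = (1/2)·(-4) + (1/4)·3 + (1/4)·10 = 5/4
E[X²] = (1/2)·16 + (1/4)·9 + (1/4)·100 = 141/4
Var(X) = 141/4 − (5/4)² = 539/16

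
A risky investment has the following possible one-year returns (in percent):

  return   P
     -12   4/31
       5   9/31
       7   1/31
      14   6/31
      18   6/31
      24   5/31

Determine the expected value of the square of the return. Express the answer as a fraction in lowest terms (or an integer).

E[X²] = (4/31)·144 + (9/31)·25 + (1/31)·49 + (6/31)·196 + (6/31)·324 + (5/31)·576
     = 6850/31

6850/31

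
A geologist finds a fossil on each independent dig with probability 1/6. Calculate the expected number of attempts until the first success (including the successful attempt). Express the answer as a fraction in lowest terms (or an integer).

For a geometric distribution, E[trials] = 1/p = 1/(1/6) = 6.

6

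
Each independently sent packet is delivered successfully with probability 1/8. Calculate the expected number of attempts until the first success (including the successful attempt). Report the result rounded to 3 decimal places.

8.000

For a geometric distribution, E[trials] = 1/p = 1/(1/8) = 8.
≈ 8.000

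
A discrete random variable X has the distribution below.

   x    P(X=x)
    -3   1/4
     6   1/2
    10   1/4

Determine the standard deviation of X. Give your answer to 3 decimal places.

E[X] = 19/4, E[X²] = 181/4
Var(X) = E[X²] − (E[X])² = 181/4 − 361/16 = 363/16
SD(X) = √(363/16) ≈ 4.763

4.763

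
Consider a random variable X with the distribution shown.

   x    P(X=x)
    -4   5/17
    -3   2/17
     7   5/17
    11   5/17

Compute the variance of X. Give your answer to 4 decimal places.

E[X] = (5/17)·(-4) + (2/17)·(-3) + (5/17)·7 + (5/17)·11 = 64/17
E[X²] = (5/17)·16 + (2/17)·9 + (5/17)·49 + (5/17)·121 = 948/17
Var(X) = 948/17 − (64/17)² = 12020/289 ≈ 41.5917

41.5917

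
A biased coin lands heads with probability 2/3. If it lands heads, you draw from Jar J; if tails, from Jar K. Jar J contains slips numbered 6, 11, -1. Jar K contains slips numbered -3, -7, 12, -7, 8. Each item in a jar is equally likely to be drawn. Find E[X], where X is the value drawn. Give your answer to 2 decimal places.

3.76

E[X | Jar J] = (6 + 11 − 1)/3 = 16/3
E[X | Jar K] = (-3 − 7 + 12 − 7 + 8)/5 = 3/5
E[X] = (2/3)·16/3 + (1/3)·3/5 = 169/45 ≈ 3.76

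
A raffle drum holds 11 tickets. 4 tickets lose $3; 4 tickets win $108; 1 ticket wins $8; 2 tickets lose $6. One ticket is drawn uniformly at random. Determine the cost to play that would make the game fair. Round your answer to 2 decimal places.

$37.82

E[payout] = (4/11)·(-3) + (4/11)·108 + (1/11)·8 + (2/11)·(-6) = 416/11
Fair fee = E[payout] = 416/11 ≈ $37.82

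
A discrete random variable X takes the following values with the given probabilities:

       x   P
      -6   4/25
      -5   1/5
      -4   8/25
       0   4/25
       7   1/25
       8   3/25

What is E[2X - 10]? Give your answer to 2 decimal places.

E[2x-10] = (4/25)·(-22) + (1/5)·(-20) + (8/25)·(-18) + (4/25)·(-10) + (1/25)·4 + (3/25)·6
     = -14 ≈ -14.00

-14.00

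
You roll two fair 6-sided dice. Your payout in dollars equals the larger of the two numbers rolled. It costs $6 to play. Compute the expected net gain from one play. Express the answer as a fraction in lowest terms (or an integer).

-55/36 dollars

Distribution of the larger of the two numbers rolled: 1 w.p. 1/36, 2 w.p. 1/12, 3 w.p. 5/36, 4 w.p. 7/36, 5 w.p. 1/4, 6 w.p. 11/36
E[payout] = (1/36)·1 + (1/12)·2 + (5/36)·3 + (7/36)·4 + (1/4)·5 + (11/36)·6 = 161/36
Expected profit = 161/36 − 6 = -55/36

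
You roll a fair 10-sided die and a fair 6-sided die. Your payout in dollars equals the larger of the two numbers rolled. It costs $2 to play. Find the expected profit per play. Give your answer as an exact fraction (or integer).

49/12 dollars

Distribution of the larger of the two numbers rolled: 1 w.p. 1/60, 2 w.p. 1/20, 3 w.p. 1/12, 4 w.p. 7/60, 5 w.p. 3/20, 6 w.p. 11/60, …
E[payout] = (1/60)·1 + (1/20)·2 + (1/12)·3 + (7/60)·4 + (3/20)·5 + (11/60)·6 + (1/10)·7 + (1/10)·8 + (1/10)·9 + (1/10)·10 = 73/12
Expected profit = 73/12 − 2 = 49/12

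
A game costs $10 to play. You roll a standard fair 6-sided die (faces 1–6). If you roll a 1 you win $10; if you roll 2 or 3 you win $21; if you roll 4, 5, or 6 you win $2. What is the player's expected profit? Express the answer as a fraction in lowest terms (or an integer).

-1/3 dollars

E[payout] = (1/2)·2 + (1/6)·10 + (1/3)·21 = 29/3
Expected profit = 29/3 − 10 = -1/3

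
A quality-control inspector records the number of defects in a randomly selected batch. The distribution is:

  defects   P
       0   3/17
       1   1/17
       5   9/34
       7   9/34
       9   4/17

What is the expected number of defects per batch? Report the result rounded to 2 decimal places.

E[X] = (3/17)·0 + (1/17)·1 + (9/34)·5 + (9/34)·7 + (4/17)·9
     = 91/17 ≈ 5.35

5.35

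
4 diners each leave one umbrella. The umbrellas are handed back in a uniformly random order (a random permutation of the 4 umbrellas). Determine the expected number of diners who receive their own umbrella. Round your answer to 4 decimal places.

1.0000

Let Xᵢ = 1 if person i gets their own umbrella. For each i, P(Xᵢ=1) = 1/4.
By linearity of expectation, E[X₁+…+X_4] = 4·(1/4) = 1.
≈ 1.0000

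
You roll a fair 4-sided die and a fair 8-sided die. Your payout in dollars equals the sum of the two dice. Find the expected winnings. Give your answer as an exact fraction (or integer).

$7

Distribution of the sum of the two dice: 2 w.p. 1/32, 3 w.p. 1/16, 4 w.p. 3/32, 5 w.p. 1/8, 6 w.p. 1/8, 7 w.p. 1/8, …
E[payout] = (1/32)·2 + (1/16)·3 + (3/32)·4 + (1/8)·5 + (1/8)·6 + (1/8)·7 + (1/8)·8 + (1/8)·9 + (3/32)·10 + (1/16)·11 + (1/32)·12 = 7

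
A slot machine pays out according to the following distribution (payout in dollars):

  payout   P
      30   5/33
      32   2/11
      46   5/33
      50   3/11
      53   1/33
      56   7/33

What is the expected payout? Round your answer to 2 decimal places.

E[X] = (5/33)·30 + (2/11)·32 + (5/33)·46 + (3/11)·50 + (1/33)·53 + (7/33)·56
     = 489/11 ≈ 44.45

$44.45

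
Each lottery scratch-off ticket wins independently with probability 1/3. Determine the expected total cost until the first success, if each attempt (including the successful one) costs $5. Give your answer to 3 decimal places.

E[#attempts] = 1/p = 3; E[cost] = 5·3 = 15.
≈ 15.000

$15.000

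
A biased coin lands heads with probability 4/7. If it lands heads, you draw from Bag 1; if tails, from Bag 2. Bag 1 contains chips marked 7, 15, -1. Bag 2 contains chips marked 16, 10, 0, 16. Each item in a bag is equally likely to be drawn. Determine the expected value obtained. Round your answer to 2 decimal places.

8.50

E[X | Bag 1] = (7 + 15 − 1)/3 = 7
E[X | Bag 2] = (16 + 10 + 0 + 16)/4 = 21/2
E[X] = (4/7)·7 + (3/7)·21/2 = 17/2 ≈ 8.50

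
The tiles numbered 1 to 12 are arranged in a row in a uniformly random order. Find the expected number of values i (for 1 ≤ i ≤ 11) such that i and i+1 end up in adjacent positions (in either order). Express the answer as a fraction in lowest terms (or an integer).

For each i ∈ {1,…,11}, let Xᵢ = 1 if i and i+1 are adjacent. P(Xᵢ=1) = 2·(12−1)!/12! = 2/12.
By linearity, E[ΣXᵢ] = (11)·(2/12) = 11/6.

11/6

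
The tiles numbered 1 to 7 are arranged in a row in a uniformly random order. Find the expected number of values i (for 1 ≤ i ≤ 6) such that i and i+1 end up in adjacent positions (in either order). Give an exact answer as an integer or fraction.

12/7

For each i ∈ {1,…,6}, let Xᵢ = 1 if i and i+1 are adjacent. P(Xᵢ=1) = 2·(7−1)!/7! = 2/7.
By linearity, E[ΣXᵢ] = (6)·(2/7) = 12/7.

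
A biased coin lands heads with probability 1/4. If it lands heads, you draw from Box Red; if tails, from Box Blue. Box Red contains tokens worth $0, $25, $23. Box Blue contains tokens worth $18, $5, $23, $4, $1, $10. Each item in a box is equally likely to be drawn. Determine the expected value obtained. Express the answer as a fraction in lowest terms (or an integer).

93/8 dollars

E[X | Box Red] = (0 + 25 + 23)/3 = 16
E[X | Box Blue] = (18 + 5 + 23 + 4 + 1 + 10)/6 = 61/6
E[X] = (1/4)·16 + (3/4)·61/6 = 93/8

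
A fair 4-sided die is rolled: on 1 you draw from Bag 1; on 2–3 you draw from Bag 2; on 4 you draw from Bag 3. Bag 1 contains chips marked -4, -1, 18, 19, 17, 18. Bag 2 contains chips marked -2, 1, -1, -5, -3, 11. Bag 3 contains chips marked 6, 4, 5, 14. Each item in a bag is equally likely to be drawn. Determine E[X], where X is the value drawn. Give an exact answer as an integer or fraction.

75/16

E[X | Bag 1] = (-4 − 1 + 18 + 19 + 17 + 18)/6 = 67/6
E[X | Bag 2] = (-2 + 1 − 1 − 5 − 3 + 11)/6 = 1/6
E[X | Bag 3] = (6 + 4 + 5 + 14)/4 = 29/4
E[X] = (1/4)·67/6 + (1/2)·1/6 + (1/4)·29/4 = 75/16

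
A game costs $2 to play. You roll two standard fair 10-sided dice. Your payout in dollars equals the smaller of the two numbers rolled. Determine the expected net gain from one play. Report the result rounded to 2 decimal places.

Distribution of the smaller of the two numbers rolled: 1 w.p. 19/100, 2 w.p. 17/100, 3 w.p. 3/20, 4 w.p. 13/100, 5 w.p. 11/100, 6 w.p. 9/100, …
E[payout] = (19/100)·1 + (17/100)·2 + (3/20)·3 + (13/100)·4 + (11/100)·5 + (9/100)·6 + (7/100)·7 + (1/20)·8 + (3/100)·9 + (1/100)·10 = 77/20
Expected profit = 77/20 − 2 = 37/20 ≈ $1.85

$1.85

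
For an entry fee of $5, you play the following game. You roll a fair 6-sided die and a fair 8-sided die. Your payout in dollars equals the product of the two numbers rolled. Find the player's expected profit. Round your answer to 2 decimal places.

$10.75

Distribution of the product of the two numbers rolled: 1 w.p. 1/48, 2 w.p. 1/24, 3 w.p. 1/24, 4 w.p. 1/16, 5 w.p. 1/24, 6 w.p. 1/12, …
E[payout] = (1/48)·1 + (1/24)·2 + (1/24)·3 + (1/16)·4 + (1/24)·5 + (1/12)·6 + (1/48)·7 + (1/16)·8 + (1/48)·9 + (1/24)·10 + (1/12)·12 + (1/48)·14 + (1/24)·15 + (1/24)·16 + (1/24)·18 + (1/24)·20 + (1/48)·21 + (1/16)·24 + (1/48)·25 + (1/48)·28 + (1/24)·30 + (1/48)·32 + (1/48)·35 + (1/48)·36 + (1/48)·40 + (1/48)·42 + (1/48)·48 = 63/4
Expected profit = 63/4 − 5 = 43/4 ≈ $10.75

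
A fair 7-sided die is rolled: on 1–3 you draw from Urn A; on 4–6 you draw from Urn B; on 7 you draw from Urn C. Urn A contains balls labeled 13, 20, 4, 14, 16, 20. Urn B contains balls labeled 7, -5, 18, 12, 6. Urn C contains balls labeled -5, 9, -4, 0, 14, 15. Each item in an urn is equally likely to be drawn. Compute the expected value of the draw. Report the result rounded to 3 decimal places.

E[X | Urn A] = (13 + 20 + 4 + 14 + 16 + 20)/6 = 29/2
E[X | Urn B] = (7 − 5 + 18 + 12 + 6)/5 = 38/5
E[X | Urn C] = (-5 + 9 − 4 + 0 + 14 + 15)/6 = 29/6
E[X] = (3/7)·29/2 + (3/7)·38/5 + (1/7)·29/6 = 1067/105 ≈ 10.162

10.162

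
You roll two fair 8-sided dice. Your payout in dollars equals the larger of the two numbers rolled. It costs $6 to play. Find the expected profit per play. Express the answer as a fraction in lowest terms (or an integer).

-3/16 dollars

Distribution of the larger of the two numbers rolled: 1 w.p. 1/64, 2 w.p. 3/64, 3 w.p. 5/64, 4 w.p. 7/64, 5 w.p. 9/64, 6 w.p. 11/64, …
E[payout] = (1/64)·1 + (3/64)·2 + (5/64)·3 + (7/64)·4 + (9/64)·5 + (11/64)·6 + (13/64)·7 + (15/64)·8 = 93/16
Expected profit = 93/16 − 6 = -3/16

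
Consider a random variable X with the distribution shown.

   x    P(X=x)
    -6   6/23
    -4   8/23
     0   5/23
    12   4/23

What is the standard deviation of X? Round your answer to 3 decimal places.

6.264

E[X] = -20/23, E[X²] = 40
Var(X) = E[X²] − (E[X])² = 40 − 400/529 = 20760/529
SD(X) = √(20760/529) ≈ 6.264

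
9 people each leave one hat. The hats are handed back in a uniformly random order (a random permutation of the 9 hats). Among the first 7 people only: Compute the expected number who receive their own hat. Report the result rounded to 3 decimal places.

0.778

Let Xᵢ = 1 if person i gets their own hat. For each i, P(Xᵢ=1) = 1/9.
By linearity of expectation, E[X₁+…+X_7] = 7·(1/9) = 7/9.
≈ 0.778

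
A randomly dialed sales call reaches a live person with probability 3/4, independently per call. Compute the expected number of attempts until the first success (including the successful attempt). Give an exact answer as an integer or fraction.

4/3

For a geometric distribution, E[trials] = 1/p = 1/(3/4) = 4/3.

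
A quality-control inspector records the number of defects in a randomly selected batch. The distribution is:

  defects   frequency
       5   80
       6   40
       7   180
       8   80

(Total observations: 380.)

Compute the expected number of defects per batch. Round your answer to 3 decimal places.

6.684

Total = 380, so P(defects=5) = 80/380, etc.
E[X] = (4/19)·5 + (2/19)·6 + (9/19)·7 + (4/19)·8
     = 127/19 ≈ 6.684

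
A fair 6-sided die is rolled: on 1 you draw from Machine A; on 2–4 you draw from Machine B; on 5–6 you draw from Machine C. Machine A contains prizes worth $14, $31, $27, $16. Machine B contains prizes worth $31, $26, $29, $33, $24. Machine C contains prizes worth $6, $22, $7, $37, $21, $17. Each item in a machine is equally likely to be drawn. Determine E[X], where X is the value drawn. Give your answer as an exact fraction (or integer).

E[X | Machine A] = (14 + 31 + 27 + 16)/4 = 22
E[X | Machine B] = (31 + 26 + 29 + 33 + 24)/5 = 143/5
E[X | Machine C] = (6 + 22 + 7 + 37 + 21 + 17)/6 = 55/3
E[X] = (1/6)·22 + (1/2)·143/5 + (1/3)·55/3 = 2167/90

2167/90 dollars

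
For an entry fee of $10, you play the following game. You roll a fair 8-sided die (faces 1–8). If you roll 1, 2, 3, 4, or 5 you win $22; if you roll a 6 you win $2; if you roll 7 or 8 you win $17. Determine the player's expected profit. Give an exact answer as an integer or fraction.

33/4 dollars

E[payout] = (1/8)·2 + (1/4)·17 + (5/8)·22 = 73/4
Expected profit = 73/4 − 10 = 33/4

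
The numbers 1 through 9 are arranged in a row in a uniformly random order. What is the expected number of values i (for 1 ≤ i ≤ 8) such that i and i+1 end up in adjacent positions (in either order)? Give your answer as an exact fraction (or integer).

For each i ∈ {1,…,8}, let Xᵢ = 1 if i and i+1 are adjacent. P(Xᵢ=1) = 2·(9−1)!/9! = 2/9.
By linearity, E[ΣXᵢ] = (8)·(2/9) = 16/9.

16/9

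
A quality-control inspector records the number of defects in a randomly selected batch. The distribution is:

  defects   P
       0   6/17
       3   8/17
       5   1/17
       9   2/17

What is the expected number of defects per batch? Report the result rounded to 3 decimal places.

E[X] = (6/17)·0 + (8/17)·3 + (1/17)·5 + (2/17)·9
     = 47/17 ≈ 2.765

2.765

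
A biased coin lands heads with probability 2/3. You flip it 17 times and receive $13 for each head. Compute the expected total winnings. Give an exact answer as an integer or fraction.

E[#heads] = 17·2/3 = 34/3 (linearity over flips).
E[winnings] = 13·34/3 = 442/3.

442/3 dollars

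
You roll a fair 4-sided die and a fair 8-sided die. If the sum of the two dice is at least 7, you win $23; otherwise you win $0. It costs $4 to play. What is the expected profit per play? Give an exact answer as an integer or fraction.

143/16 dollars

E[payout] = (7/16)·0 + (9/16)·23 = 207/16
Expected profit = 207/16 − 4 = 143/16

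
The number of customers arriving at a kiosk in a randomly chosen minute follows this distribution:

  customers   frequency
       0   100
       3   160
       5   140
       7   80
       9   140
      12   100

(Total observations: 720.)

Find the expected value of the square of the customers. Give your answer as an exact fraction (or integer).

Total = 720, so P(customers=0) = 100/720, etc.
E[X²] = (5/36)·0 + (2/9)·9 + (7/36)·25 + (1/9)·49 + (7/36)·81 + (5/36)·144
     = 865/18

865/18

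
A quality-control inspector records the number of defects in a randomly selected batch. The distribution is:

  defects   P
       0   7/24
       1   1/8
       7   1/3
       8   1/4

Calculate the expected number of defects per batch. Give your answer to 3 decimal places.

4.458

E[X] = (7/24)·0 + (1/8)·1 + (1/3)·7 + (1/4)·8
     = 107/24 ≈ 4.458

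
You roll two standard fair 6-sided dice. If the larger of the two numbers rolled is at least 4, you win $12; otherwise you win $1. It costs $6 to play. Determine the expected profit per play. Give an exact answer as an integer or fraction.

13/4 dollars

E[payout] = (1/4)·1 + (3/4)·12 = 37/4
Expected profit = 37/4 − 6 = 13/4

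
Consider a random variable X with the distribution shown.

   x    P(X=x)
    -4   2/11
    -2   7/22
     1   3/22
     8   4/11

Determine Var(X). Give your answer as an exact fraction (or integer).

11985/484

E[X] = (2/11)·(-4) + (7/22)·(-2) + (3/22)·1 + (4/11)·8 = 37/22
E[X²] = (2/11)·16 + (7/22)·4 + (3/22)·1 + (4/11)·64 = 607/22
Var(X) = 607/22 − (37/22)² = 11985/484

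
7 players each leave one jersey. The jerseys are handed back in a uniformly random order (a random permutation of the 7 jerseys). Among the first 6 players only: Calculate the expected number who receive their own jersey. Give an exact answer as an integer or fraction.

6/7

Let Xᵢ = 1 if person i gets their own jersey. For each i, P(Xᵢ=1) = 1/7.
By linearity of expectation, E[X₁+…+X_6] = 6·(1/7) = 6/7.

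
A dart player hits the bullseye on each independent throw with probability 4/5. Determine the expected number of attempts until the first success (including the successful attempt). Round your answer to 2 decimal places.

1.25

For a geometric distribution, E[trials] = 1/p = 1/(4/5) = 5/4.
≈ 1.25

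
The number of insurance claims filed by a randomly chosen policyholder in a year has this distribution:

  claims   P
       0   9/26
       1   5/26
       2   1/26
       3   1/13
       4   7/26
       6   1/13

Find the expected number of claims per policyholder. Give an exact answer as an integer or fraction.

E[X] = (9/26)·0 + (5/26)·1 + (1/26)·2 + (1/13)·3 + (7/26)·4 + (1/13)·6
     = 53/26

53/26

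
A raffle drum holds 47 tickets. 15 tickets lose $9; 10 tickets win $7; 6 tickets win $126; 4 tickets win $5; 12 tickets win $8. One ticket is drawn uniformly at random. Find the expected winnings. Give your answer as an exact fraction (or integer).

E[payout] = (15/47)·(-9) + (10/47)·7 + (6/47)·126 + (4/47)·5 + (12/47)·8 = 807/47

807/47 dollars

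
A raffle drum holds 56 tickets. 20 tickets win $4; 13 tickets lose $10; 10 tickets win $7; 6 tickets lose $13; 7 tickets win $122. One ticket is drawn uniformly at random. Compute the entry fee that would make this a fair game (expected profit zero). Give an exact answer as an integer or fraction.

E[payout] = (20/56)·4 + (13/56)·(-10) + (10/56)·7 + (6/56)·(-13) + (7/56)·122 = 199/14
Fair fee = E[payout] = 199/14

199/14 dollars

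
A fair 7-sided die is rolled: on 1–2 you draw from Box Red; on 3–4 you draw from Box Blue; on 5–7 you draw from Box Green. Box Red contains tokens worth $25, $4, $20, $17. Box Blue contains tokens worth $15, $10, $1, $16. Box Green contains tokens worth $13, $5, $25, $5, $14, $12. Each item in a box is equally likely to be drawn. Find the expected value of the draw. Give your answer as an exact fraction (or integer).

$13

E[X | Box Red] = (25 + 4 + 20 + 17)/4 = 33/2
E[X | Box Blue] = (15 + 10 + 1 + 16)/4 = 21/2
E[X | Box Green] = (13 + 5 + 25 + 5 + 14 + 12)/6 = 37/3
E[X] = (2/7)·33/2 + (2/7)·21/2 + (3/7)·37/3 = 13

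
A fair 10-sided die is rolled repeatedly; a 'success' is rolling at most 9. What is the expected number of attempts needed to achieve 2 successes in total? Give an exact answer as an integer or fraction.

20/9

By linearity (sum of 2 independent geometric waits), E[trials] = 2/p = 2/(9/10) = 20/9.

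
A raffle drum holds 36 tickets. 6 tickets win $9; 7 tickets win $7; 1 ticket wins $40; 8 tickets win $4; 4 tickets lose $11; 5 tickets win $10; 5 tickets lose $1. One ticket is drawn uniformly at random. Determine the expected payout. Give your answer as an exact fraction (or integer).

E[payout] = (6/36)·9 + (7/36)·7 + (1/36)·40 + (8/36)·4 + (4/36)·(-11) + (5/36)·10 + (5/36)·(-1) = 44/9

44/9 dollars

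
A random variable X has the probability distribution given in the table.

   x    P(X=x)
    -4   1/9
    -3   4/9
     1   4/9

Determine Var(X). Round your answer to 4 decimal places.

4.4444

E[X] = (1/9)·(-4) + (4/9)·(-3) + (4/9)·1 = -4/3
E[X²] = (1/9)·16 + (4/9)·9 + (4/9)·1 = 56/9
Var(X) = 56/9 − (-4/3)² = 40/9 ≈ 4.4444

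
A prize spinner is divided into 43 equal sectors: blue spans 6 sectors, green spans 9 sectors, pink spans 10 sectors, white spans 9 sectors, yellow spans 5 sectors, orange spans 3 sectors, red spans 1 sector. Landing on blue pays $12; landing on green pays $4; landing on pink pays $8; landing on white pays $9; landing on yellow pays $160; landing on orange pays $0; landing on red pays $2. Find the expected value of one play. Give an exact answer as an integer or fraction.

1071/43 dollars

E[payout] = (6/43)·12 + (9/43)·4 + (10/43)·8 + (9/43)·9 + (5/43)·160 + (3/43)·0 + (1/43)·2 = 1071/43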